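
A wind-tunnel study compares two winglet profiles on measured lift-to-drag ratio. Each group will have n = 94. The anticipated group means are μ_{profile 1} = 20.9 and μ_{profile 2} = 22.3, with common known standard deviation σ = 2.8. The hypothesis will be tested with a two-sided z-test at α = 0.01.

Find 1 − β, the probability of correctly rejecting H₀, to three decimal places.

Standardized effect: d = |μ_{profile 1} − μ_{profile 2}| / σ = |20.9 − 22.3| / 2.8 = 0.5000
Noncentrality parameter: δ = d·√(n/2) = 0.5000 × √(94/2) = 3.4278
Two-sided α = 0.01 → critical value z_{0.005} = 2.576.
Power = Φ(δ − 2.576) + Φ(−δ − 2.576) = Φ(0.852) + Φ(-6.004) = 0.8029 + 0.0000 = 0.8029.

Power ≈ 0.803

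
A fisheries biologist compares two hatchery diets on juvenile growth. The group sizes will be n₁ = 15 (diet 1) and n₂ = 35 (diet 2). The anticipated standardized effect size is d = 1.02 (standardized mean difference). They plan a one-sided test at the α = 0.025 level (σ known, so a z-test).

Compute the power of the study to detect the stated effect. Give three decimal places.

Power ≈ 0.911

Noncentrality parameter: δ = d / √(1/n₁ + 1/n₂) = 1.02 / √(1/15 + 1/35) = 3.3052
Critical value for a one-sided test at α = 0.025: z_α = 1.960.
Power = Φ(δ − 1.960) = Φ(1.345) = 0.9107.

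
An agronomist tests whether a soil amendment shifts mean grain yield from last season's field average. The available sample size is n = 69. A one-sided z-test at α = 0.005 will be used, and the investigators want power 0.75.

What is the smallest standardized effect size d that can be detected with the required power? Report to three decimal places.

Required noncentrality: δ = z_{0.005} + z_{0.25} = 2.576 + 0.674 = 3.250.
δ = d·√n ⇒ d = δ/√n = 3.250/√69 = 0.3913.

d ≈ 0.391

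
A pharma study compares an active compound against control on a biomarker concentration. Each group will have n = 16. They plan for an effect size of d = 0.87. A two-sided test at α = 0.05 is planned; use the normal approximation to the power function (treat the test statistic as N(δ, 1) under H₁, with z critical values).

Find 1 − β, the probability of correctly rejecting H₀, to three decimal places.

Noncentrality parameter: δ = d·√(n/2) = 0.87 × √(16/2) = 2.4607
Critical value for a two-sided test at α = 0.05: z_{α/2} = 1.960.
Power = Φ(δ − 1.960) + Φ(−δ − 1.960) = Φ(0.501) + Φ(-4.421) = 0.6917 + 0.0000 = 0.6917.

Power ≈ 0.692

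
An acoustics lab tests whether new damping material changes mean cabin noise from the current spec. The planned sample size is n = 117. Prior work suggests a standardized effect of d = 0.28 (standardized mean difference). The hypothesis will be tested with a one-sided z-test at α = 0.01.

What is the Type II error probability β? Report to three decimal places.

Noncentrality parameter: δ = d·√n = 0.28 × √117 = 3.0287
Critical value for a one-sided test at α = 0.01: z_α = 2.326.
Power = P(Z > 2.326 − δ) = Φ(0.702) = 0.7588.
Type II error: β = 1 − power = 1 − 0.7588 = 0.2412.

β ≈ 0.241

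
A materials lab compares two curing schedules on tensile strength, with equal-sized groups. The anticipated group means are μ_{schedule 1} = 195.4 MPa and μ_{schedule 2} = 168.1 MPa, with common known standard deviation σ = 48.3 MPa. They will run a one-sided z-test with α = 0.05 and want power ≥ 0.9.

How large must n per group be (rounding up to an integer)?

n = 54 per group

Standardized effect: d = |μ_{schedule 1} − μ_{schedule 2}| / σ = |195.4 − 168.1| / 48.3 = 0.5652
For power 0.9 need Φ(δ − z_{0.05}) = 0.9, so δ = z_{0.05} + z_{0.10} = 1.645 + 1.282 = 2.926.
δ = d·√(n/2) ⇒ n = 2(δ/d)² = 2 × (2.926 / 0.5652)² = 53.61.
Round up to the next whole unit.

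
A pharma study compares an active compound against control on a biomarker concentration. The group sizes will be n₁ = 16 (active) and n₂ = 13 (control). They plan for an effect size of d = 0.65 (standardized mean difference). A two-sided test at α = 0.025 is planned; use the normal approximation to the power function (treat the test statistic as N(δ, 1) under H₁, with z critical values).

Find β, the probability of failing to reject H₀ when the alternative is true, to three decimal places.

Noncentrality parameter: δ = d / √(1/n₁ + 1/n₂) = 0.65 / √(1/16 + 1/13) = 1.7408
Critical value for a two-sided test at α = 0.025: z_{α/2} = 2.241.
Power = Φ(δ − 2.241) + Φ(−δ − 2.241) = Φ(-0.501) + Φ(-3.982) = 0.3083 + 0.0000 = 0.3084.
Type II error: β = 1 − power = 1 − 0.3084 = 0.6916.

β ≈ 0.692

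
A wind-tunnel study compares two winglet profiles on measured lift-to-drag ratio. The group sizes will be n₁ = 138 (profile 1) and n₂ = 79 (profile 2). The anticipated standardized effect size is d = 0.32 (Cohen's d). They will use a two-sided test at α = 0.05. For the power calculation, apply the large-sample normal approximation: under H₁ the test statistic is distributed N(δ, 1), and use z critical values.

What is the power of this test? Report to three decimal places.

Power ≈ 0.621

Noncentrality parameter: δ = d / √(1/n₁ + 1/n₂) = 0.32 / √(1/138 + 1/79) = 2.2682
Critical value for a two-sided test at α = 0.05: z_{α/2} = 1.960.
Power = Φ(δ − 1.960) + Φ(−δ − 1.960) = Φ(0.308) + Φ(-4.228) = 0.6210 + 0.0000 = 0.6210.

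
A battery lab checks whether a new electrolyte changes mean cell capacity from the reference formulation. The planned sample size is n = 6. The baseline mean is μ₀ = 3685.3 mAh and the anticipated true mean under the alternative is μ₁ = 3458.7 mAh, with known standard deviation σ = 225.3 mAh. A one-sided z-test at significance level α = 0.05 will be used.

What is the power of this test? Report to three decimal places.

Power ≈ 0.794

Standardized effect: d = |μ₁ − μ₀| / σ = |3458.7 − 3685.3| / 225.3 = 1.0058
Noncentrality parameter: δ = d·√n = 1.0058 × √6 = 2.4636
Critical value for a one-sided test at α = 0.05: z_α = 1.645.
Power = Φ(δ − 1.645) = Φ(0.819) = 0.7935.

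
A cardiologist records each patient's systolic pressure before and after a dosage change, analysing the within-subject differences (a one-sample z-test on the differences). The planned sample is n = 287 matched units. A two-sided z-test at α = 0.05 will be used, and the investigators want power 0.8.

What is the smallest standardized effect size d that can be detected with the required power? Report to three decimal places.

Need Φ(δ − 1.960) = 0.8, so δ = 1.960 + 0.842 = 2.802.
(The second rejection-region term Φ(−δ − z_{α/2}) is negligible and dropped.)
δ = d·√n ⇒ d = δ/√n = 2.802/√287 = 0.1654.

d ≈ 0.165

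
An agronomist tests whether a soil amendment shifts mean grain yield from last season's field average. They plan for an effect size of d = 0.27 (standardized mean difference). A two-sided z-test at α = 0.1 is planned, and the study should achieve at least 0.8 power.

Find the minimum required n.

Set Φ(δ − 1.645) = 0.8; then δ − 1.645 = Φ⁻¹(0.8) = 0.842, giving δ = 2.486.
(Ignoring the negligible lower-tail rejection probability gives the usual closed-form inversion.)
δ = d·√n ⇒ n = (δ/d)² = (2.486 / 0.27)² = 84.81.
Round up to the next whole unit.

n = 85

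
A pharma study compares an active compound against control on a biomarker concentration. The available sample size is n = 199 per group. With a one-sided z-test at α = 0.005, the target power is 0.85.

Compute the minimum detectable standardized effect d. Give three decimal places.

d ≈ 0.362

Required noncentrality: δ = z_{0.005} + z_{0.15} = 2.576 + 1.036 = 3.612.
δ = d·√(n/2) ⇒ d = δ/√(n/2) = 3.612/√(199/2) = 0.3621.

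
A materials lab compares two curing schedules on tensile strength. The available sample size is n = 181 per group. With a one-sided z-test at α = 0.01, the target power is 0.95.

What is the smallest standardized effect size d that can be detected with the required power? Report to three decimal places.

Required noncentrality: δ = z_{0.01} + z_{0.05} = 2.326 + 1.645 = 3.971.
δ = d·√(n/2) ⇒ d = δ/√(n/2) = 3.971/√(181/2) = 0.4174.

d ≈ 0.417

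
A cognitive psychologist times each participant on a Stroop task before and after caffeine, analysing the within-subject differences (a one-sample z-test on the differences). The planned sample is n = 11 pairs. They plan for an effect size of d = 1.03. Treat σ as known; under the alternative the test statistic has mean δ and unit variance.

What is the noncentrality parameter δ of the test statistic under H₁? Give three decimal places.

δ ≈ 3.416

The noncentrality parameter scales effect size by the design's sample-size factor: δ = d·√n = 1.03 × √11 = 3.4161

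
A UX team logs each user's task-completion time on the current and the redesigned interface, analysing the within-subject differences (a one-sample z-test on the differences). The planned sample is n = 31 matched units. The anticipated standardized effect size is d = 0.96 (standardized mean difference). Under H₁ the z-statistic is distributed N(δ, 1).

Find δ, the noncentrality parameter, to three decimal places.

δ ≈ 5.345

The noncentrality parameter scales effect size by the design's sample-size factor: δ = d·√n = 0.96 × √31 = 5.3451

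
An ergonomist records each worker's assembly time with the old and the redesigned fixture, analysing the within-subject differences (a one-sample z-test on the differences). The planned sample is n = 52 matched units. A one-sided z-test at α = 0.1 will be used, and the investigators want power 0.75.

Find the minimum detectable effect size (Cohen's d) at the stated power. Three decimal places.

Required noncentrality: δ = z_{0.1} + z_{0.25} = 1.282 + 0.674 = 1.956.
δ = d·√n ⇒ d = δ/√n = 1.956/√52 = 0.2713.

d ≈ 0.271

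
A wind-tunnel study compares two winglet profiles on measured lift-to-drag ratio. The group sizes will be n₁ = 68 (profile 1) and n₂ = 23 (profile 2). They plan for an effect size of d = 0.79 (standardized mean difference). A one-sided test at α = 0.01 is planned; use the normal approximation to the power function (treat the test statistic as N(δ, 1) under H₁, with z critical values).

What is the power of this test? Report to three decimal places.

Power ≈ 0.829

Noncentrality parameter: δ = d / √(1/n₁ + 1/n₂) = 0.79 / √(1/68 + 1/23) = 3.2751
Critical value for a one-sided test at α = 0.01: z_α = 2.326.
Power = Φ(δ − 2.326) = Φ(0.949) = 0.8286.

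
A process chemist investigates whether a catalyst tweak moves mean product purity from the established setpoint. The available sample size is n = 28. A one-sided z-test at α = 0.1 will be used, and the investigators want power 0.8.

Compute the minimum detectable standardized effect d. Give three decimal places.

Need Φ(δ − 1.282) = 0.8, so δ = 1.282 + 0.842 = 2.123.
δ = d·√n ⇒ d = δ/√n = 2.123/√28 = 0.4012.

d ≈ 0.401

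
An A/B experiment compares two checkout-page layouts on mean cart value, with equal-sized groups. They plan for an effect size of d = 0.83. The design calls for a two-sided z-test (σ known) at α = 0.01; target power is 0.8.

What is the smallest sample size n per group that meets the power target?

n = 34 per group

Set Φ(δ − 2.576) = 0.8; then δ − 2.576 = Φ⁻¹(0.8) = 0.842, giving δ = 3.417.
(The Φ(−δ − z_{α/2}) term is vanishingly small for δ > 0 and is dropped in the standard sample-size formula.)
δ = d·√(n/2) ⇒ n = 2(δ/d)² = 2 × (3.417 / 0.83)² = 33.91.
Rounding up, n = 34 per group.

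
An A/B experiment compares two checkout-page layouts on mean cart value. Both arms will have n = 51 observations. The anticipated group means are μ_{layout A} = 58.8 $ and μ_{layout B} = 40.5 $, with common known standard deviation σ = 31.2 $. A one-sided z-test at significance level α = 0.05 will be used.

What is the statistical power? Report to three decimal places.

Standardized effect: d = |μ_{layout A} − μ_{layout B}| / σ = |58.8 − 40.5| / 31.2 = 0.5865
Noncentrality parameter: δ = d·√(n/2) = 0.5865 × √(51/2) = 2.9619
Critical value for a one-sided test at α = 0.05: z_α = 1.645.
Power = Φ(δ − 1.645) = Φ(1.317) = 0.9061.

Power ≈ 0.906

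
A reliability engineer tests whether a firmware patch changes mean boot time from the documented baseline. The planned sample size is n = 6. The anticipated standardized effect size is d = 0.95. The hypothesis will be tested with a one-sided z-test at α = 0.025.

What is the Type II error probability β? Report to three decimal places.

Noncentrality parameter: λ = d·√n = 0.95 × √6 = 2.3270
Critical value for a one-sided test at α = 0.025: z_α = 1.960.
Power = P(Z > 1.960 − λ) = Φ(0.367) = 0.6432.
Type II error: β = 1 − power = 1 − 0.6432 = 0.3568.

β ≈ 0.357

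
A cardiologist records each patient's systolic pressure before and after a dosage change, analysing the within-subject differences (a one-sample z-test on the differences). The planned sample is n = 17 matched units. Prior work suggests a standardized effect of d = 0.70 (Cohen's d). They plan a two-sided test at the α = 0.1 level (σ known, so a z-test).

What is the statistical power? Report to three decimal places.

Noncentrality parameter: δ = d·√n = 0.70 × √17 = 2.8862
Two-sided α = 0.1 → critical value z_{0.05} = 1.645.
Power = Φ(δ − 1.645) + Φ(−δ − 1.645) = Φ(1.241) + Φ(-4.531) = 0.8928 + 0.0000 = 0.8928.

Power ≈ 0.893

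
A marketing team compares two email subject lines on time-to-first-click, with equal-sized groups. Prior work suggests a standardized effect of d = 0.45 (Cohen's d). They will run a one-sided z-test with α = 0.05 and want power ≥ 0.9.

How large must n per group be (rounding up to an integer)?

n = 85 per group

For power 0.9 need Φ(δ − z_{0.05}) = 0.9, so δ = z_{0.05} + z_{0.10} = 1.645 + 1.282 = 2.926.
δ = d·√(n/2) ⇒ n = 2(δ/d)² = 2 × (2.926 / 0.45)² = 84.58.
Round up to the next whole unit.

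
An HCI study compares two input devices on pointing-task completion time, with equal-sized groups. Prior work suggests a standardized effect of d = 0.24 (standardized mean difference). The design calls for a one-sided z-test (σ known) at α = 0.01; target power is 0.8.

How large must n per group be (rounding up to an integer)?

Set Φ(δ − 2.326) = 0.8; then δ − 2.326 = Φ⁻¹(0.8) = 0.842, giving δ = 3.168.
δ = d·√(n/2) ⇒ n = 2(δ/d)² = 2 × (3.168 / 0.24)² = 348.47.
Round up to the next whole unit.

n = 349 per group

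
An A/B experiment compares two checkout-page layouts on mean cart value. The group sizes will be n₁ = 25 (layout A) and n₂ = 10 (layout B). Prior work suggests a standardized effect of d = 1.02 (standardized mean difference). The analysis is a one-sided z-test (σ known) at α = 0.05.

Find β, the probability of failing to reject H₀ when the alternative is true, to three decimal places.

Noncentrality parameter: δ = d / √(1/n₁ + 1/n₂) = 1.02 / √(1/25 + 1/10) = 2.7261
Critical value for a one-sided test at α = 0.05: z_α = 1.645.
Power = P(Z > 1.645 − δ) = Φ(1.081) = 0.8602.
Type II error: β = 1 − power = 1 − 0.8602 = 0.1398.

β ≈ 0.140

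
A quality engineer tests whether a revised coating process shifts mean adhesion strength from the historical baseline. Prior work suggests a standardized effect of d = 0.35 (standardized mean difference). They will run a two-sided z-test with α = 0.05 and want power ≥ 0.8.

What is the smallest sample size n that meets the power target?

n = 65

Set Φ(δ − 1.960) = 0.8; then δ − 1.960 = Φ⁻¹(0.8) = 0.842, giving δ = 2.802.
(Ignoring the negligible lower-tail rejection probability gives the usual closed-form inversion.)
δ = d·√n ⇒ n = (δ/d)² = (2.802 / 0.35)² = 64.07.
Round up to the next whole unit.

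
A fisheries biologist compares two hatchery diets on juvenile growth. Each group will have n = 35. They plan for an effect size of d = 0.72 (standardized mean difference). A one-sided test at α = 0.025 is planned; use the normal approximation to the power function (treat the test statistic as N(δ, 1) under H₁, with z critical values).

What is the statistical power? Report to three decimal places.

Power ≈ 0.854

Noncentrality parameter: δ = d·√(n/2) = 0.72 × √(35/2) = 3.0120
Critical value for a one-sided test at α = 0.025: z_α = 1.960.
Power = P(Z > 1.960 − δ) = Φ(1.052) = 0.8536.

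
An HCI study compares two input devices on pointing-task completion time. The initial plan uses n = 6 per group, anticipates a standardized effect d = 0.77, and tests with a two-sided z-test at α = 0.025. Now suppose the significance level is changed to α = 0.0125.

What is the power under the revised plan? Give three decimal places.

δ = d·√(n/2) = 0.77 × √(6/2) = 1.3337 (unchanged). New critical value: z_{0.0063} = 2.498.
Revised power = Φ(δ − 2.498) + Φ(−δ − 2.498) = Φ(-1.164) + Φ(-3.831) = 0.1222 + 0.0001 = 0.1223.

Power ≈ 0.122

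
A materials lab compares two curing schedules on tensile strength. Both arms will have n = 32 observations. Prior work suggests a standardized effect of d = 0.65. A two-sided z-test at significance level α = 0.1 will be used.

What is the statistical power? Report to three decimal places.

Power ≈ 0.830

Noncentrality parameter: δ = d·√(n/2) = 0.65 × √(32/2) = 2.6000
Critical value for a two-sided test at α = 0.1: z_{α/2} = 1.645.
Power = Φ(δ − 1.645) + Φ(−δ − 1.645) = Φ(0.955) + Φ(-4.245) = 0.8302 + 0.0000 = 0.8303.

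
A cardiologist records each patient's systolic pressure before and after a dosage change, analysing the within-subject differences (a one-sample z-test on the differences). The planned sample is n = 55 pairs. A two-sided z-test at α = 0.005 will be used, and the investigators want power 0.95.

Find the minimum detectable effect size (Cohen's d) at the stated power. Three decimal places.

d ≈ 0.600

Required noncentrality: δ = z_{0.0025} + z_{0.05} = 2.807 + 1.645 = 4.452.
(Lower-tail contribution to power is negligible for δ > 0.)
δ = d·√n ⇒ d = δ/√n = 4.452/√55 = 0.6003.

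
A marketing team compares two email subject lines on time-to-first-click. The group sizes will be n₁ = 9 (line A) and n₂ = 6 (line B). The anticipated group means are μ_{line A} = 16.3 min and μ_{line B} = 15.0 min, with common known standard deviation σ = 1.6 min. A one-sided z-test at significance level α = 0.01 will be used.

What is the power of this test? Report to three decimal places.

Standardized effect: d = |μ_{line A} − μ_{line B}| / σ = |16.3 − 15.0| / 1.6 = 0.8125
Noncentrality parameter: δ = d / √(1/n₁ + 1/n₂) = 0.8125 / √(1/9 + 1/6) = 1.5416
One-sided α = 0.01 → critical value z_{0.01} = 2.326.
Power = P(Z > 2.326 − δ) = Φ(-0.785) = 0.2163.

Power ≈ 0.216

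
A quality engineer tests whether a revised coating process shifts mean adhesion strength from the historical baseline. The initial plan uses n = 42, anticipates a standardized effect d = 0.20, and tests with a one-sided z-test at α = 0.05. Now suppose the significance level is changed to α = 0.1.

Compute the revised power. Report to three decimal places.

Power ≈ 0.506

δ = d·√n = 0.20 × √42 = 1.2961 (unchanged). New critical value: z_{0.1} = 1.282.
Revised power = Φ(δ − 1.282) = Φ(0.015) = 0.5058.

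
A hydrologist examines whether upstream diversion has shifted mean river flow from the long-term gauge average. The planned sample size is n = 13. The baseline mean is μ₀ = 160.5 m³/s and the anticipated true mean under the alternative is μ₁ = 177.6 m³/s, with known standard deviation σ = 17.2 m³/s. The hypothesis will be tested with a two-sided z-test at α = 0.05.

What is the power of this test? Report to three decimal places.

Power ≈ 0.948

Standardized effect: d = |μ₁ − μ₀| / σ = |177.6 − 160.5| / 17.2 = 0.9942
Noncentrality parameter: δ = d·√n = 0.9942 × √13 = 3.5846
Two-sided α = 0.05 → critical value z_{0.025} = 1.960.
Power = Φ(δ − 1.960) + Φ(−δ − 1.960) = Φ(1.625) + Φ(-5.545) = 0.9479 + 0.0000 = 0.9479.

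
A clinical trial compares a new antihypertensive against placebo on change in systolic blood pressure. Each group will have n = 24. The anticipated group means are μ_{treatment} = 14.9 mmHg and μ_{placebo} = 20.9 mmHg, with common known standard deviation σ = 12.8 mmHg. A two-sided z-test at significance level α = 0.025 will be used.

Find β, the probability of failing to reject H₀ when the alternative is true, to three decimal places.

β ≈ 0.732

Standardized effect: d = |μ_{treatment} − μ_{placebo}| / σ = |14.9 − 20.9| / 12.8 = 0.4688
Noncentrality parameter: δ = d·√(n/2) = 0.4688 × √(24/2) = 1.6238
Two-sided α = 0.025 → critical value z_{0.0125} = 2.241.
Power = Φ(δ − 2.241) + Φ(−δ − 2.241) = Φ(-0.618) + Φ(-3.865) = 0.2684 + 0.0001 = 0.2685.
Type II error: β = 1 − power = 1 − 0.2685 = 0.7315.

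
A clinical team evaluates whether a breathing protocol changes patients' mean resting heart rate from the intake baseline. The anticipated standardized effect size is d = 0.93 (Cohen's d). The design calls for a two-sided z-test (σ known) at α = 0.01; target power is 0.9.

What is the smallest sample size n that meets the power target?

For power 0.9 need Φ(δ − z_{0.005}) = 0.9, so δ = z_{0.005} + z_{0.10} = 2.576 + 1.282 = 3.857.
(For δ > 0 the lower-tail rejection region contributes negligibly to power, so the one-term inversion is standard.)
δ = d·√n ⇒ n = (δ/d)² = (3.857 / 0.93)² = 17.20.
Rounding up, n = 18.

n = 18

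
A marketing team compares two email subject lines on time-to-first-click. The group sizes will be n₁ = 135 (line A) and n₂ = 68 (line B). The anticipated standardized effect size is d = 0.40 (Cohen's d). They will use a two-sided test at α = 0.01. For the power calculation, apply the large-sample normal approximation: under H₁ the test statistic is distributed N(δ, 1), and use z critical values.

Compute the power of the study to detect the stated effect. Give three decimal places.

Noncentrality parameter: δ = d / √(1/n₁ + 1/n₂) = 0.40 / √(1/135 + 1/68) = 2.6899
Critical value for a two-sided test at α = 0.01: z_{α/2} = 2.576.
Power = Φ(δ − 2.576) + Φ(−δ − 2.576) = Φ(0.114) + Φ(-5.266) = 0.5454 + 0.0000 = 0.5454.

Power ≈ 0.545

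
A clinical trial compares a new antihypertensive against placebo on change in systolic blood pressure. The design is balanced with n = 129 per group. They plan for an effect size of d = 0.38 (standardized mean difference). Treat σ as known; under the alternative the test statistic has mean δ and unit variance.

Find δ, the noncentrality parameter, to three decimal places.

δ ≈ 3.052

The noncentrality parameter scales effect size by the design's sample-size factor: δ = d·√(n/2) = 0.38 × √(129/2) = 3.0519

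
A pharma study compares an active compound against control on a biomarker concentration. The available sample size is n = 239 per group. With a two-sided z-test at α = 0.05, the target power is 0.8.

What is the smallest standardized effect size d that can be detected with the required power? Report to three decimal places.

d ≈ 0.256

Need Φ(δ − 1.960) = 0.8, so δ = 1.960 + 0.842 = 2.802.
(The second rejection-region term Φ(−δ − z_{α/2}) is negligible and dropped.)
δ = d·√(n/2) ⇒ d = δ/√(n/2) = 2.802/√(239/2) = 0.2563.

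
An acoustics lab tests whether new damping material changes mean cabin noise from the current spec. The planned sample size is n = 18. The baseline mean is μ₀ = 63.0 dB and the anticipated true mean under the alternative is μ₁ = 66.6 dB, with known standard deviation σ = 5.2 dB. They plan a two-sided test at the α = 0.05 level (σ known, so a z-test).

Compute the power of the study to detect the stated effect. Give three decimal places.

Power ≈ 0.836

Standardized effect: d = |μ₁ − μ₀| / σ = |66.6 − 63.0| / 5.2 = 0.6923
Noncentrality parameter: λ = d·√n = 0.6923 × √18 = 2.9372
Critical value for a two-sided test at α = 0.05: z_{α/2} = 1.960.
Power = Φ(λ − 1.960) + Φ(−λ − 1.960) = Φ(0.977) + Φ(-4.897) = 0.8358 + 0.0000 = 0.8358.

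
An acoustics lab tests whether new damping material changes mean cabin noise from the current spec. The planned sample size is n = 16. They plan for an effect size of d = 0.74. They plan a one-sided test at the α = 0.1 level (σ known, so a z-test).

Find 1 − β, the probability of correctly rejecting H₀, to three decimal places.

Noncentrality parameter: δ = d·√n = 0.74 × √16 = 2.9600
One-sided α = 0.1 → critical value z_{0.1} = 1.282.
Power = Φ(δ − 1.282) = Φ(1.678) = 0.9534.

Power ≈ 0.953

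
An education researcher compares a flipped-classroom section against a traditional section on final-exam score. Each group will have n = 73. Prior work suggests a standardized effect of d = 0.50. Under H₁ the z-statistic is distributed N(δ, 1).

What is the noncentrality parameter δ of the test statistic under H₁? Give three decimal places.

δ ≈ 3.021

The noncentrality parameter scales effect size by the design's sample-size factor: δ = d·√(n/2) = 0.50 × √(73/2) = 3.0208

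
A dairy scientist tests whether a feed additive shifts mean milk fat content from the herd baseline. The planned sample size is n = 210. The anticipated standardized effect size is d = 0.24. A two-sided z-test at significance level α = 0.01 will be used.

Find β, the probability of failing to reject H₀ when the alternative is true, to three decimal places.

β ≈ 0.184

Noncentrality parameter: δ = d·√n = 0.24 × √210 = 3.4779
Two-sided α = 0.01 → critical value z_{0.005} = 2.576.
Power = Φ(δ − 2.576) + Φ(−δ − 2.576) = Φ(0.902) + Φ(-6.054) = 0.8165 + 0.0000 = 0.8165.
Type II error: β = 1 − power = 1 − 0.8165 = 0.1835.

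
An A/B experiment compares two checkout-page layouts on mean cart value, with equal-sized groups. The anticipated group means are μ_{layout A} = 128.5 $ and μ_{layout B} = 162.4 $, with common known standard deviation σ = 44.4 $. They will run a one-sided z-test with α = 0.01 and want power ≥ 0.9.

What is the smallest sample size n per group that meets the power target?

n = 45 per group

Standardized effect: d = |μ_{layout A} − μ_{layout B}| / σ = |128.5 − 162.4| / 44.4 = 0.7635
For power 0.9 need Φ(δ − z_{0.01}) = 0.9, so δ = z_{0.01} + z_{0.10} = 2.326 + 1.282 = 3.608.
δ = d·√(n/2) ⇒ n = 2(δ/d)² = 2 × (3.608 / 0.7635)² = 44.66.
Rounding up, n = 45 per group.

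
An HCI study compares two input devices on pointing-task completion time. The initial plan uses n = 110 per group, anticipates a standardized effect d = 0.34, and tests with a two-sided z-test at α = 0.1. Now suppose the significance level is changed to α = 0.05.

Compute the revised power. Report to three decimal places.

δ = d·√(n/2) = 0.34 × √(110/2) = 2.5215 (unchanged). New critical value: z_{0.025} = 1.960.
Revised power = Φ(δ − 1.960) + Φ(−δ − 1.960) = Φ(0.562) + Φ(-4.481) = 0.7128 + 0.0000 = 0.7128.

Power ≈ 0.713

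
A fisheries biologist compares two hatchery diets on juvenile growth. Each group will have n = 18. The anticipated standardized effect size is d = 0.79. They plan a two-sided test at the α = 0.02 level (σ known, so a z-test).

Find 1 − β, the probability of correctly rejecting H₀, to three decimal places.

Power ≈ 0.517

Noncentrality parameter: δ = d·√(n/2) = 0.79 × √(18/2) = 2.3700
Critical value for a two-sided test at α = 0.02: z_{α/2} = 2.326.
Power = Φ(δ − 2.326) + Φ(−δ − 2.326) = Φ(0.044) + Φ(-4.696) = 0.5174 + 0.0000 = 0.5174.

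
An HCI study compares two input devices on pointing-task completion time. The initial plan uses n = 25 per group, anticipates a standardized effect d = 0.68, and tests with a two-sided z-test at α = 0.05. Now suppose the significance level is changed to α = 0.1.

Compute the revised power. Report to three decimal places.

Power ≈ 0.776

δ = d·√(n/2) = 0.68 × √(25/2) = 2.4042 (unchanged). New critical value: z_{0.05} = 1.645.
Revised power = Φ(δ − 1.645) + Φ(−δ − 1.645) = Φ(0.759) + Φ(-4.049) = 0.7762 + 0.0000 = 0.7762.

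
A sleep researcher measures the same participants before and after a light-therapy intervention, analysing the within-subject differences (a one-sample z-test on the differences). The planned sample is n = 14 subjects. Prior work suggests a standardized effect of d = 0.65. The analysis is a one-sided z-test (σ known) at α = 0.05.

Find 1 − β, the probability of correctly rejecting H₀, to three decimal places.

Power ≈ 0.784

Noncentrality parameter: δ = d·√n = 0.65 × √14 = 2.4321
One-sided α = 0.05 → critical value z_{0.05} = 1.645.
Power = Φ(δ − 1.645) = Φ(0.787) = 0.7844.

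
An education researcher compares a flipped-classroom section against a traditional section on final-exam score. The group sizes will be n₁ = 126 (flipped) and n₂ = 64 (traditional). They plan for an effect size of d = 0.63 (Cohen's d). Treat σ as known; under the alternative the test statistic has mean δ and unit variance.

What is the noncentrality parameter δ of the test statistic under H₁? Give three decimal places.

δ ≈ 4.104

The noncentrality parameter scales effect size by the design's sample-size factor: δ = d / √(1/n₁ + 1/n₂) = 0.63 / √(1/126 + 1/64) = 4.1043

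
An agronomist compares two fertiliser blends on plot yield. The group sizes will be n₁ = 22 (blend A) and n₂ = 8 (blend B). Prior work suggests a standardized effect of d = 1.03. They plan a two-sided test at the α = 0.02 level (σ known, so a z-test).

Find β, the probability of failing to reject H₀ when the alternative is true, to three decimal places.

β ≈ 0.433

Noncentrality parameter: λ = d / √(1/n₁ + 1/n₂) = 1.03 / √(1/22 + 1/8) = 2.4948
Critical value for a two-sided test at α = 0.02: z_{α/2} = 2.326.
Power = Φ(λ − 2.326) + Φ(−λ − 2.326) = Φ(0.168) + Φ(-4.821) = 0.5669 + 0.0000 = 0.5669.
Type II error: β = 1 − power = 1 − 0.5669 = 0.4331.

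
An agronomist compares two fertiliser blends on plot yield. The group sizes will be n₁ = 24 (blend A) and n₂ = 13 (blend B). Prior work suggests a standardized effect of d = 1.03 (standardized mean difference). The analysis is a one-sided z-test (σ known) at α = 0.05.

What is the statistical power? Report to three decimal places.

Power ≈ 0.911

Noncentrality parameter: δ = d / √(1/n₁ + 1/n₂) = 1.03 / √(1/24 + 1/13) = 2.9910
One-sided α = 0.05 → critical value z_{0.05} = 1.645.
Power = Φ(δ − 1.645) = Φ(1.346) = 0.9109.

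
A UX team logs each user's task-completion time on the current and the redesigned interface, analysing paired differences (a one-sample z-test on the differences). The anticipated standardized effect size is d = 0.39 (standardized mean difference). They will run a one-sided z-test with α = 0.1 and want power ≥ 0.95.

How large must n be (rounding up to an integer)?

For power 0.95 need Φ(δ − z_{0.1}) = 0.95, so δ = z_{0.1} + z_{0.05} = 1.282 + 1.645 = 2.926.
δ = d·√n ⇒ n = (δ/d)² = (2.926 / 0.39)² = 56.30.
Rounding up, n = 57.

n = 57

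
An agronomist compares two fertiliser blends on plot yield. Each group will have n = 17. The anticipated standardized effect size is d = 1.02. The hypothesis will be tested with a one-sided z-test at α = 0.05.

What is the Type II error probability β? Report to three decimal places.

Noncentrality parameter: δ = d·√(n/2) = 1.02 × √(17/2) = 2.9738
Critical value for a one-sided test at α = 0.05: z_α = 1.645.
Power = P(Z > 1.645 − δ) = Φ(1.329) = 0.9081.
Type II error: β = 1 − power = 1 − 0.9081 = 0.0919.

β ≈ 0.092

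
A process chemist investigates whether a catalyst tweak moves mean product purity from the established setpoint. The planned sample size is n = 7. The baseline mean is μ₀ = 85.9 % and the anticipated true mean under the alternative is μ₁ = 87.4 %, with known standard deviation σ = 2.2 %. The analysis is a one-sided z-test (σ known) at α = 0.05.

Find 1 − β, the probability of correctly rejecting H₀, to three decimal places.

Power ≈ 0.563

Standardized effect: d = |μ₁ − μ₀| / σ = |87.4 − 85.9| / 2.2 = 0.6818
Noncentrality parameter: δ = d·√n = 0.6818 × √7 = 1.8039
One-sided α = 0.05 → critical value z_{0.05} = 1.645.
Power = P(Z > 1.645 − δ) = Φ(0.159) = 0.5632.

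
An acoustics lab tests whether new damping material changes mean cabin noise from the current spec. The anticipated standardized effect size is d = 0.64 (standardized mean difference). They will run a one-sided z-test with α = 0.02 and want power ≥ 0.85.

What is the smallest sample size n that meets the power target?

n = 24

Set Φ(δ − 2.054) = 0.85; then δ − 2.054 = Φ⁻¹(0.85) = 1.036, giving δ = 3.090.
δ = d·√n ⇒ n = (δ/d)² = (3.090 / 0.64)² = 23.31.
Rounding up, n = 24.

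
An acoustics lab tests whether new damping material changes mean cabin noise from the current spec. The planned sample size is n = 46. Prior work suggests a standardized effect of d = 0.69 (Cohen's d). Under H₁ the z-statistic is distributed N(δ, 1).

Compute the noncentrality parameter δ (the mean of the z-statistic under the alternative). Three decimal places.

δ ≈ 4.680

The noncentrality parameter scales effect size by the design's sample-size factor: δ = d·√n = 0.69 × √46 = 4.6798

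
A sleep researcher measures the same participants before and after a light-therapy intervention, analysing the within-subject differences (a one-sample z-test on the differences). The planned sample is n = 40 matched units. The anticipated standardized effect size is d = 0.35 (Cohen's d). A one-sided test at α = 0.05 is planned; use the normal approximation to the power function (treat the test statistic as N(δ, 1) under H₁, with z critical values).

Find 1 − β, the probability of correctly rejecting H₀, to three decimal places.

Power ≈ 0.715

Noncentrality parameter: δ = d·√n = 0.35 × √40 = 2.2136
Critical value for a one-sided test at α = 0.05: z_α = 1.645.
Power = Φ(δ − 1.645) = Φ(0.569) = 0.7152.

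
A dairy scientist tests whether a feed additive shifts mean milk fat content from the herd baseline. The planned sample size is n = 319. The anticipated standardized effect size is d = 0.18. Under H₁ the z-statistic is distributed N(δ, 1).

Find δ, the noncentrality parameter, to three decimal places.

δ ≈ 3.215

The noncentrality parameter scales effect size by the design's sample-size factor: δ = d·√n = 0.18 × √319 = 3.2149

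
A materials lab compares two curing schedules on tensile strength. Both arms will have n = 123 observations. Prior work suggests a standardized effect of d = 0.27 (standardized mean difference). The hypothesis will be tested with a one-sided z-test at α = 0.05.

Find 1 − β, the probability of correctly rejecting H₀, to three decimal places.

Power ≈ 0.682

Noncentrality parameter: δ = d·√(n/2) = 0.27 × √(123/2) = 2.1174
Critical value for a one-sided test at α = 0.05: z_α = 1.645.
Power = Φ(δ − 1.645) = Φ(0.473) = 0.6817.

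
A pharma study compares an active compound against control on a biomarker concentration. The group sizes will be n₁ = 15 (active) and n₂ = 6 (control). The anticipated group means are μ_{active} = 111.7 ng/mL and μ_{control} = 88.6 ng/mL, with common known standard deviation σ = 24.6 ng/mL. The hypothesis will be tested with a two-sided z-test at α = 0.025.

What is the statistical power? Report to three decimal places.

Standardized effect: d = |μ_{active} − μ_{control}| / σ = |111.7 − 88.6| / 24.6 = 0.9390
Noncentrality parameter: δ = d / √(1/n₁ + 1/n₂) = 0.9390 / √(1/15 + 1/6) = 1.9440
Critical value for a two-sided test at α = 0.025: z_{α/2} = 2.241.
Power = Φ(δ − 2.241) + Φ(−δ − 2.241) = Φ(-0.297) + Φ(-4.185) = 0.3831 + 0.0000 = 0.3831.

Power ≈ 0.383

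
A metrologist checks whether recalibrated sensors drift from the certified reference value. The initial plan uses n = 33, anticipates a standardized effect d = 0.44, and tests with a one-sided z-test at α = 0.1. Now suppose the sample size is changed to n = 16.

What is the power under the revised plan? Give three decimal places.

Power ≈ 0.684

With n = 16: δ = d·√n = 0.44 × √16 = 1.7600. Critical value z_{0.1} = 1.282.
Revised power = Φ(δ − 1.282) = Φ(0.478) = 0.6838.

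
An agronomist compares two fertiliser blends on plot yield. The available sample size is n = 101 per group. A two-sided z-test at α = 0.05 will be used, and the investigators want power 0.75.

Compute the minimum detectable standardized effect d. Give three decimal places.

Required noncentrality: δ = z_{0.025} + z_{0.25} = 1.960 + 0.674 = 2.634.
(The second rejection-region term Φ(−δ − z_{α/2}) is negligible and dropped.)
δ = d·√(n/2) ⇒ d = δ/√(n/2) = 2.634/√(101/2) = 0.3707.

d ≈ 0.371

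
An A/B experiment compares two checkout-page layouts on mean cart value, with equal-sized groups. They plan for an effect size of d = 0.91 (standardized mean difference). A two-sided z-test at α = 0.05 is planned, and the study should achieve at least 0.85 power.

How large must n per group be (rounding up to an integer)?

n = 22 per group

Set Φ(δ − 1.960) = 0.85; then δ − 1.960 = Φ⁻¹(0.85) = 1.036, giving δ = 2.996.
(For δ > 0 the lower-tail rejection region contributes negligibly to power, so the one-term inversion is standard.)
δ = d·√(n/2) ⇒ n = 2(δ/d)² = 2 × (2.996 / 0.91)² = 21.68.
Round up to the next whole unit.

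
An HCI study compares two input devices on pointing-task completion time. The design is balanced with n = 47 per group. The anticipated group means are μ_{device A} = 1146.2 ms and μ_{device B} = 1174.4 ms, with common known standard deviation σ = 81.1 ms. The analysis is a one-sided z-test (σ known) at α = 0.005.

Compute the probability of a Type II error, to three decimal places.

Standardized effect: d = |μ_{device A} − μ_{device B}| / σ = |1146.2 − 1174.4| / 81.1 = 0.3477
Noncentrality parameter: δ = d·√(n/2) = 0.3477 × √(47/2) = 1.6856
One-sided α = 0.005 → critical value z_{0.005} = 2.576.
Power = Φ(δ − 2.576) = Φ(-0.890) = 0.1867.
Type II error: β = 1 − power = 1 − 0.1867 = 0.8133.

β ≈ 0.813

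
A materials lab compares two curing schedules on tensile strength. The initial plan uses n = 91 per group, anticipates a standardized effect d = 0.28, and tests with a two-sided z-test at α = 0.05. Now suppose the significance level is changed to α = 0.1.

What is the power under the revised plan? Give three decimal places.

δ = d·√(n/2) = 0.28 × √(91/2) = 1.8887 (unchanged). New critical value: z_{0.05} = 1.645.
Revised power = Φ(δ − 1.645) + Φ(−δ − 1.645) = Φ(0.244) + Φ(-3.534) = 0.5963 + 0.0002 = 0.5965.

Power ≈ 0.597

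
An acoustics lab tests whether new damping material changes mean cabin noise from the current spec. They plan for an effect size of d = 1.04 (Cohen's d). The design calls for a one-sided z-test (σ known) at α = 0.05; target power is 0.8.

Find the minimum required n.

n = 6

Set Φ(δ − 1.645) = 0.8; then δ − 1.645 = Φ⁻¹(0.8) = 0.842, giving δ = 2.486.
δ = d·√n ⇒ n = (δ/d)² = (2.486 / 1.04)² = 5.72.
Rounding up, n = 6.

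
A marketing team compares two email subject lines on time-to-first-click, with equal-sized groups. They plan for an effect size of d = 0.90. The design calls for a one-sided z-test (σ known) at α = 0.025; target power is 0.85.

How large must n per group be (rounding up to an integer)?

n = 23 per group

Set Φ(δ − 1.960) = 0.85; then δ − 1.960 = Φ⁻¹(0.85) = 1.036, giving δ = 2.996.
δ = d·√(n/2) ⇒ n = 2(δ/d)² = 2 × (2.996 / 0.90)² = 22.17.
Rounding up, n = 23 per group.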